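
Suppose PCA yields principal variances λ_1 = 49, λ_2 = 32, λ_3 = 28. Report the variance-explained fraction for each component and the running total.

Step 1 — total variance = trace(Sigma) = Σ λ_i = 49 + 32 + 28 = 109.

Step 2 — fraction explained by component i = λ_i / Σ λ:
  PC1: 49/109 = 0.4495
  PC2: 32/109 = 0.2936
  PC3: 28/109 = 0.2569

Step 3 — cumulative fraction after k components = (λ_1 + ... + λ_k) / Σ λ:
  k = 1: 49/109 = 0.4495
  k = 2: (49 + 32)/109 = 81/109 = 0.7431
  k = 3: (49 + 32 + 28)/109 = 109/109 = 1

Summary (fraction, with percent):

explained: PC1 0.4495 (44.95%), PC2 0.2936 (29.36%), PC3 0.2569 (25.69%);  cumulative: 0.4495, 0.7431, 1


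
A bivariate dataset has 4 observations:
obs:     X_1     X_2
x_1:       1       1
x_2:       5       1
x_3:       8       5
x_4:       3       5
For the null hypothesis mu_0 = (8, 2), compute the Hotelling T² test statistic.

Step 1 — sample mean vector:
  mean(X_1) = (1 + 5 + 8 + 3) / 4 = 17/4 = 4.25
  mean(X_2) = (1 + 1 + 5 + 5) / 4 = 12/4 = 3
  x̄ = (4.25, 3),  deviation x̄ - mu_0 = (4.25, 3) - (8, 2) = (-3.75, 1).

Step 2 — sample covariance matrix, S[i,j] = (1/(n-1)) · Σ_k (x_{k,i} - mean_i) · (x_{k,j} - mean_j), divisor n-1 = 3:
  S[X_1,X_1] = ((-3.25)·(-3.25) + (0.75)·(0.75) + (3.75)·(3.75) + (-1.25)·(-1.25)) / 3 = 26.75/3 = 8.9167
  S[X_1,X_2] = ((-3.25)·(-2) + (0.75)·(-2) + (3.75)·(2) + (-1.25)·(2)) / 3 = 10/3 = 3.3333
  S[X_2,X_2] = ((-2)·(-2) + (-2)·(-2) + (2)·(2) + (2)·(2)) / 3 = 16/3 = 5.3333
  S = [[8.9167, 3.3333],
 [3.3333, 5.3333]].

Step 3 — invert S. det(S) = 8.9167·5.3333 - (3.3333)² = 36.4444.
  S^{-1} = (1/det) · [[d, -b], [-b, a]] = [[0.1463, -0.0915],
 [-0.0915, 0.2447]].

Step 4 — quadratic form (x̄ - mu_0)^T · S^{-1} · (x̄ - mu_0):
  S^{-1} · (x̄ - mu_0) = (-0.6402, 0.5877),
  (x̄ - mu_0)^T · [...] = (-3.75)·(-0.6402) + (1)·(0.5877) = 2.9886.

Step 5 — scale by n: T² = 4 · 2.9886 = 11.9543.

T² ≈ 11.9543


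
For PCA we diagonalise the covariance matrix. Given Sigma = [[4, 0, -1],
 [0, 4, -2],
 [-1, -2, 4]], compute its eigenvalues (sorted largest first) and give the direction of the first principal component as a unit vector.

Step 1 — characteristic polynomial p(λ) = det(λI - Sigma) = λ³ - tr·λ² + c_1·λ - det, where tr = trace, c_1 = sum of the principal 2×2 minors, det = det(Sigma):
  tr = 4 + 4 + 4 = 12,
  c_1 = (4·4 - (0)²) + (4·4 - (-1)²) + (4·4 - (-2)²) = 16 + 15 + 12 = 43,
  det = 4·(4·4 - (-2)²) - (0)·((0)·4 - (-2)·(-1)) + (-1)·((0)·(-2) - 4·(-1)) = 4·(12) - (0)·(-2) + (-1)·(4) = 44.
  So p(λ) = λ³ - 12λ² + 43λ - 44.
Step 2 — look for an integer root (rational root theorem: any rational root is an integer divisor of 44). Testing λ = 4:
  p(4) = 64 - 192 + 172 - 44 = 0  ✓
  Dividing out (λ - 4): p(λ) = (λ - 4)(λ² - 8λ + 11).
Step 3 — remaining eigenvalues from the quadratic λ² - 8λ + 11 = 0:
  Δ = 8² - 4·11 = 64 - 44 = 20,  λ = (8 ± √20)/2 = (8 ± 4.4721)/2 ≈ 6.2361 or 1.7639.
  Sorted: λ_1 = 6.2361,  λ_2 = 4,  λ_3 = 1.7639  (check: sum = 12 = tr ✓).

Step 4 — unit eigenvector for λ_1 ≈ 6.2361: v spans the null space of (Sigma - λ_1 I), whose rows are
  r_1 = (-2.2361, 0, -1),  r_2 = (0, -2.2361, -2),  r_3 = (-1, -2, -2.2361).
  v is orthogonal to every row, so take v ∝ r_1 × r_2 = ((0)·(-2) - (-1)·(-2.2361), (-1)·(0) - (-2.2361)·(-2), (-2.2361)·(-2.2361) - (0)·(0)) ≈ (-2.2361, -4.4721, 5).
  Rescale (multiply by -1 so the first nonzero entry is positive): u = (2.2361, 4.4721, -5).
  ||u|| = √((2.2361)² + (4.4721)² + (-5)²) = √(50) ≈ 7.0711,  v_1 = u/||u|| ≈ (0.3162, 0.6325, -0.7071) (||v_1|| = 1).

λ_1 = 6.2361,  λ_2 = 4,  λ_3 = 1.7639;  v_1 ≈ (0.3162, 0.6325, -0.7071)


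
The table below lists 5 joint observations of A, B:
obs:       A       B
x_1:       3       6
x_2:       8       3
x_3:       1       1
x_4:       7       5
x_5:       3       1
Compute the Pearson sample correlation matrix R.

Step 1 — column means:
  mean(A) = (3 + 8 + 1 + 7 + 3) / 5 = 22/5 = 4.4
  mean(B) = (6 + 3 + 1 + 5 + 1) / 5 = 16/5 = 3.2

Step 2 — sample variances and covariances s[i,j] = (1/(n-1)) · Σ_k (x_{k,i} - mean_i) · (x_{k,j} - mean_j), with n-1 = 4:
  s[A,A] = ((-1.4)·(-1.4) + (3.6)·(3.6) + (-3.4)·(-3.4) + (2.6)·(2.6) + (-1.4)·(-1.4)) / 4 = 35.2/4 = 8.8
  s[A,B] = ((-1.4)·(2.8) + (3.6)·(-0.2) + (-3.4)·(-2.2) + (2.6)·(1.8) + (-1.4)·(-2.2)) / 4 = 10.6/4 = 2.65
  s[B,B] = ((2.8)·(2.8) + (-0.2)·(-0.2) + (-2.2)·(-2.2) + (1.8)·(1.8) + (-2.2)·(-2.2)) / 4 = 20.8/4 = 5.2
  Sample standard deviations s_i = √(s[i,i]):
  s(A) = √(8.8) = 2.9665
  s(B) = √(5.2) = 2.2804

Step 3 — r_{ij} = s_{ij} / (s_i · s_j):
  r[A,A] = 1 (diagonal).
  r[A,B] = 2.65 / (2.9665 · 2.2804) = 2.65 / 6.7646 = 0.3917
  r[B,B] = 1 (diagonal).

R is symmetric with unit diagonal. Assembling:

R = [[1, 0.3917],
 [0.3917, 1]]


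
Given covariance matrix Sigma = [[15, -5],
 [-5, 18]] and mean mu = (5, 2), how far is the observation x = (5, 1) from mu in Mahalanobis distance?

Step 1 — centre the observation: (x - mu) = (0, -1).

Step 2 — invert Sigma. det(Sigma) = 15·18 - (-5)² = 245.
  Sigma^{-1} = (1/det) · [[d, -b], [-b, a]] = [[0.0735, 0.0204],
 [0.0204, 0.0612]].

Step 3 — form the quadratic (x - mu)^T · Sigma^{-1} · (x - mu):
  Sigma^{-1} · (x - mu) = (-0.0204, -0.0612).
  (x - mu)^T · [Sigma^{-1} · (x - mu)] = (0)·(-0.0204) + (-1)·(-0.0612) = 0.0612.

Step 4 — take square root: d = √(0.0612) ≈ 0.2474.

d(x, mu) = √(0.0612) ≈ 0.2474


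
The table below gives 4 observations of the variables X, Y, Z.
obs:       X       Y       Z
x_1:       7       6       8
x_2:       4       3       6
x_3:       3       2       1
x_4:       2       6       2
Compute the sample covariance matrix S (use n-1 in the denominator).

Step 1 — column means:
  mean(X) = (7 + 4 + 3 + 2) / 4 = 16/4 = 4
  mean(Y) = (6 + 3 + 2 + 6) / 4 = 17/4 = 4.25
  mean(Z) = (8 + 6 + 1 + 2) / 4 = 17/4 = 4.25

Step 2 — sample covariance S[i,j] = (1/(n-1)) · Σ_k (x_{k,i} - mean_i) · (x_{k,j} - mean_j), with n-1 = 3.
  S[X,X] = ((3)·(3) + (0)·(0) + (-1)·(-1) + (-2)·(-2)) / 3 = 14/3 = 4.6667
  S[X,Y] = ((3)·(1.75) + (0)·(-1.25) + (-1)·(-2.25) + (-2)·(1.75)) / 3 = 4/3 = 1.3333
  S[X,Z] = ((3)·(3.75) + (0)·(1.75) + (-1)·(-3.25) + (-2)·(-2.25)) / 3 = 19/3 = 6.3333
  S[Y,Y] = ((1.75)·(1.75) + (-1.25)·(-1.25) + (-2.25)·(-2.25) + (1.75)·(1.75)) / 3 = 12.75/3 = 4.25
  S[Y,Z] = ((1.75)·(3.75) + (-1.25)·(1.75) + (-2.25)·(-3.25) + (1.75)·(-2.25)) / 3 = 7.75/3 = 2.5833
  S[Z,Z] = ((3.75)·(3.75) + (1.75)·(1.75) + (-3.25)·(-3.25) + (-2.25)·(-2.25)) / 3 = 32.75/3 = 10.9167

S is symmetric (S[j,i] = S[i,j]). Assembling:

S = [[4.6667, 1.3333, 6.3333],
 [1.3333, 4.25, 2.5833],
 [6.3333, 2.5833, 10.9167]]


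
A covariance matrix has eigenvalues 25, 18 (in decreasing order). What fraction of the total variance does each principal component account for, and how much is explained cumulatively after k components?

Step 1 — total variance = trace(Sigma) = Σ λ_i = 25 + 18 = 43.

Step 2 — fraction explained by component i = λ_i / Σ λ:
  PC1: 25/43 = 0.5814
  PC2: 18/43 = 0.4186

Step 3 — cumulative fraction after k components = (λ_1 + ... + λ_k) / Σ λ:
  k = 1: 25/43 = 0.5814
  k = 2: (25 + 18)/43 = 43/43 = 1

Summary (fraction, with percent):

explained: PC1 0.5814 (58.14%), PC2 0.4186 (41.86%);  cumulative: 0.5814, 1


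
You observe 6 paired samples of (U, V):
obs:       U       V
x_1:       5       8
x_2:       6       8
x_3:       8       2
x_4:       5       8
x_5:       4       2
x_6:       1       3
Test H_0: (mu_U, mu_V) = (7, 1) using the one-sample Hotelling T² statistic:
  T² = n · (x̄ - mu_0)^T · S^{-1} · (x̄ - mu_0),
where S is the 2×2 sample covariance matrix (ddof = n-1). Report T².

Step 1 — sample mean vector:
  mean(U) = (5 + 6 + 8 + 5 + 4 + 1) / 6 = 29/6 = 4.8333
  mean(V) = (8 + 8 + 2 + 8 + 2 + 3) / 6 = 31/6 = 5.1667
  x̄ = (4.8333, 5.1667),  deviation x̄ - mu_0 = (4.8333, 5.1667) - (7, 1) = (-2.1667, 4.1667).

Step 2 — sample covariance matrix, S[i,j] = (1/(n-1)) · Σ_k (x_{k,i} - mean_i) · (x_{k,j} - mean_j), divisor n-1 = 5:
  S[U,U] = ((0.1667)·(0.1667) + (1.1667)·(1.1667) + (3.1667)·(3.1667) + (0.1667)·(0.1667) + (-0.8333)·(-0.8333) + (-3.8333)·(-3.8333)) / 5 = 26.8333/5 = 5.3667
  S[U,V] = ((0.1667)·(2.8333) + (1.1667)·(2.8333) + (3.1667)·(-3.1667) + (0.1667)·(2.8333) + (-0.8333)·(-3.1667) + (-3.8333)·(-2.1667)) / 5 = 5.1667/5 = 1.0333
  S[V,V] = ((2.8333)·(2.8333) + (2.8333)·(2.8333) + (-3.1667)·(-3.1667) + (2.8333)·(2.8333) + (-3.1667)·(-3.1667) + (-2.1667)·(-2.1667)) / 5 = 48.8333/5 = 9.7667
  S = [[5.3667, 1.0333],
 [1.0333, 9.7667]].

Step 3 — invert S. det(S) = 5.3667·9.7667 - (1.0333)² = 51.3467.
  S^{-1} = (1/det) · [[d, -b], [-b, a]] = [[0.1902, -0.0201],
 [-0.0201, 0.1045]].

Step 4 — quadratic form (x̄ - mu_0)^T · S^{-1} · (x̄ - mu_0):
  S^{-1} · (x̄ - mu_0) = (-0.496, 0.4791),
  (x̄ - mu_0)^T · [...] = (-2.1667)·(-0.496) + (4.1667)·(0.4791) = 3.0708.

Step 5 — scale by n: T² = 6 · 3.0708 = 18.4251.

T² ≈ 18.4251


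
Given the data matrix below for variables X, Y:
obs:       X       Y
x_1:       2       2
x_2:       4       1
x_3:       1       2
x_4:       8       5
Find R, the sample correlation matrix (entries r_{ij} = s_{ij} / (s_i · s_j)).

Step 1 — column means:
  mean(X) = (2 + 4 + 1 + 8) / 4 = 15/4 = 3.75
  mean(Y) = (2 + 1 + 2 + 5) / 4 = 10/4 = 2.5

Step 2 — sample variances and covariances s[i,j] = (1/(n-1)) · Σ_k (x_{k,i} - mean_i) · (x_{k,j} - mean_j), with n-1 = 3:
  s[X,X] = ((-1.75)·(-1.75) + (0.25)·(0.25) + (-2.75)·(-2.75) + (4.25)·(4.25)) / 3 = 28.75/3 = 9.5833
  s[X,Y] = ((-1.75)·(-0.5) + (0.25)·(-1.5) + (-2.75)·(-0.5) + (4.25)·(2.5)) / 3 = 12.5/3 = 4.1667
  s[Y,Y] = ((-0.5)·(-0.5) + (-1.5)·(-1.5) + (-0.5)·(-0.5) + (2.5)·(2.5)) / 3 = 9/3 = 3
  Sample standard deviations s_i = √(s[i,i]):
  s(X) = √(9.5833) = 3.0957
  s(Y) = √(3) = 1.7321

Step 3 — r_{ij} = s_{ij} / (s_i · s_j):
  r[X,X] = 1 (diagonal).
  r[X,Y] = 4.1667 / (3.0957 · 1.7321) = 4.1667 / 5.3619 = 0.7771
  r[Y,Y] = 1 (diagonal).

R is symmetric with unit diagonal. Assembling:

R = [[1, 0.7771],
 [0.7771, 1]]


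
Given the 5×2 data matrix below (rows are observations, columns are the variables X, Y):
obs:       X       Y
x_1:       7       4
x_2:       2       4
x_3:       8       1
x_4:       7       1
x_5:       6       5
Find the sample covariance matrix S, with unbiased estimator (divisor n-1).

Step 1 — column means:
  mean(X) = (7 + 2 + 8 + 7 + 6) / 5 = 30/5 = 6
  mean(Y) = (4 + 4 + 1 + 1 + 5) / 5 = 15/5 = 3

Step 2 — sample covariance S[i,j] = (1/(n-1)) · Σ_k (x_{k,i} - mean_i) · (x_{k,j} - mean_j), with n-1 = 4.
  S[X,X] = ((1)·(1) + (-4)·(-4) + (2)·(2) + (1)·(1) + (0)·(0)) / 4 = 22/4 = 5.5
  S[X,Y] = ((1)·(1) + (-4)·(1) + (2)·(-2) + (1)·(-2) + (0)·(2)) / 4 = -9/4 = -2.25
  S[Y,Y] = ((1)·(1) + (1)·(1) + (-2)·(-2) + (-2)·(-2) + (2)·(2)) / 4 = 14/4 = 3.5

S is symmetric (S[j,i] = S[i,j]). Assembling:

S = [[5.5, -2.25],
 [-2.25, 3.5]]


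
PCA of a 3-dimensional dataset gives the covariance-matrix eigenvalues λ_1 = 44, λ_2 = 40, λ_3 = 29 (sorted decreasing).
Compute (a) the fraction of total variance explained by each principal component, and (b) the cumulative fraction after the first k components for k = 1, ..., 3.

Step 1 — total variance = trace(Sigma) = Σ λ_i = 44 + 40 + 29 = 113.

Step 2 — fraction explained by component i = λ_i / Σ λ:
  PC1: 44/113 = 0.3894
  PC2: 40/113 = 0.354
  PC3: 29/113 = 0.2566

Step 3 — cumulative fraction after k components = (λ_1 + ... + λ_k) / Σ λ:
  k = 1: 44/113 = 0.3894
  k = 2: (44 + 40)/113 = 84/113 = 0.7434
  k = 3: (44 + 40 + 29)/113 = 113/113 = 1

Summary (fraction, with percent):

explained: PC1 0.3894 (38.94%), PC2 0.354 (35.4%), PC3 0.2566 (25.66%);  cumulative: 0.3894, 0.7434, 1


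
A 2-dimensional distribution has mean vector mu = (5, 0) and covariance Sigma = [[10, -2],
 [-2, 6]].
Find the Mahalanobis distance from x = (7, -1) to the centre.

Step 1 — centre the observation: (x - mu) = (2, -1).

Step 2 — invert Sigma. det(Sigma) = 10·6 - (-2)² = 56.
  Sigma^{-1} = (1/det) · [[d, -b], [-b, a]] = [[0.1071, 0.0357],
 [0.0357, 0.1786]].

Step 3 — form the quadratic (x - mu)^T · Sigma^{-1} · (x - mu):
  Sigma^{-1} · (x - mu) = (0.1786, -0.1071).
  (x - mu)^T · [Sigma^{-1} · (x - mu)] = (2)·(0.1786) + (-1)·(-0.1071) = 0.4643.

Step 4 — take square root: d = √(0.4643) ≈ 0.6814.

d(x, mu) = √(0.4643) ≈ 0.6814


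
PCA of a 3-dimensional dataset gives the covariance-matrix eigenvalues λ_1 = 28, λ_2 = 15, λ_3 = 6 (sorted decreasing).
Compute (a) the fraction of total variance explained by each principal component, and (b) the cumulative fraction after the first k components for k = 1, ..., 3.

Step 1 — total variance = trace(Sigma) = Σ λ_i = 28 + 15 + 6 = 49.

Step 2 — fraction explained by component i = λ_i / Σ λ:
  PC1: 28/49 = 0.5714
  PC2: 15/49 = 0.3061
  PC3: 6/49 = 0.1224

Step 3 — cumulative fraction after k components = (λ_1 + ... + λ_k) / Σ λ:
  k = 1: 28/49 = 0.5714
  k = 2: (28 + 15)/49 = 43/49 = 0.8776
  k = 3: (28 + 15 + 6)/49 = 49/49 = 1

Summary (fraction, with percent):

explained: PC1 0.5714 (57.14%), PC2 0.3061 (30.61%), PC3 0.1224 (12.24%);  cumulative: 0.5714, 0.8776, 1


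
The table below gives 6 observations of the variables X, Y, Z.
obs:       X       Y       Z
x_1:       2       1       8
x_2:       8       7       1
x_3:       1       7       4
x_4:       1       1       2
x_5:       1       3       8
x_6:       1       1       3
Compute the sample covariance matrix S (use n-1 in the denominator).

Step 1 — column means:
  mean(X) = (2 + 8 + 1 + 1 + 1 + 1) / 6 = 14/6 = 2.3333
  mean(Y) = (1 + 7 + 7 + 1 + 3 + 1) / 6 = 20/6 = 3.3333
  mean(Z) = (8 + 1 + 4 + 2 + 8 + 3) / 6 = 26/6 = 4.3333

Step 2 — sample covariance S[i,j] = (1/(n-1)) · Σ_k (x_{k,i} - mean_i) · (x_{k,j} - mean_j), with n-1 = 5.
  S[X,X] = ((-0.3333)·(-0.3333) + (5.6667)·(5.6667) + (-1.3333)·(-1.3333) + (-1.3333)·(-1.3333) + (-1.3333)·(-1.3333) + (-1.3333)·(-1.3333)) / 5 = 39.3333/5 = 7.8667
  S[X,Y] = ((-0.3333)·(-2.3333) + (5.6667)·(3.6667) + (-1.3333)·(3.6667) + (-1.3333)·(-2.3333) + (-1.3333)·(-0.3333) + (-1.3333)·(-2.3333)) / 5 = 23.3333/5 = 4.6667
  S[X,Z] = ((-0.3333)·(3.6667) + (5.6667)·(-3.3333) + (-1.3333)·(-0.3333) + (-1.3333)·(-2.3333) + (-1.3333)·(3.6667) + (-1.3333)·(-1.3333)) / 5 = -19.6667/5 = -3.9333
  S[Y,Y] = ((-2.3333)·(-2.3333) + (3.6667)·(3.6667) + (3.6667)·(3.6667) + (-2.3333)·(-2.3333) + (-0.3333)·(-0.3333) + (-2.3333)·(-2.3333)) / 5 = 43.3333/5 = 8.6667
  S[Y,Z] = ((-2.3333)·(3.6667) + (3.6667)·(-3.3333) + (3.6667)·(-0.3333) + (-2.3333)·(-2.3333) + (-0.3333)·(3.6667) + (-2.3333)·(-1.3333)) / 5 = -14.6667/5 = -2.9333
  S[Z,Z] = ((3.6667)·(3.6667) + (-3.3333)·(-3.3333) + (-0.3333)·(-0.3333) + (-2.3333)·(-2.3333) + (3.6667)·(3.6667) + (-1.3333)·(-1.3333)) / 5 = 45.3333/5 = 9.0667

S is symmetric (S[j,i] = S[i,j]). Assembling:

S = [[7.8667, 4.6667, -3.9333],
 [4.6667, 8.6667, -2.9333],
 [-3.9333, -2.9333, 9.0667]]


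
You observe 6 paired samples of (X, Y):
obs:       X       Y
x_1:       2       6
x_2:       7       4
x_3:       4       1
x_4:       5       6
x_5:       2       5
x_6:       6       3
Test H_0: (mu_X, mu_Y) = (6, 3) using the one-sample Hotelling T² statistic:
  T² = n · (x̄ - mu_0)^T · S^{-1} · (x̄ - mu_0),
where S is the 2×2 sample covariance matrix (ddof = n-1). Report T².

Step 1 — sample mean vector:
  mean(X) = (2 + 7 + 4 + 5 + 2 + 6) / 6 = 26/6 = 4.3333
  mean(Y) = (6 + 4 + 1 + 6 + 5 + 3) / 6 = 25/6 = 4.1667
  x̄ = (4.3333, 4.1667),  deviation x̄ - mu_0 = (4.3333, 4.1667) - (6, 3) = (-1.6667, 1.1667).

Step 2 — sample covariance matrix, S[i,j] = (1/(n-1)) · Σ_k (x_{k,i} - mean_i) · (x_{k,j} - mean_j), divisor n-1 = 5:
  S[X,X] = ((-2.3333)·(-2.3333) + (2.6667)·(2.6667) + (-0.3333)·(-0.3333) + (0.6667)·(0.6667) + (-2.3333)·(-2.3333) + (1.6667)·(1.6667)) / 5 = 21.3333/5 = 4.2667
  S[X,Y] = ((-2.3333)·(1.8333) + (2.6667)·(-0.1667) + (-0.3333)·(-3.1667) + (0.6667)·(1.8333) + (-2.3333)·(0.8333) + (1.6667)·(-1.1667)) / 5 = -6.3333/5 = -1.2667
  S[Y,Y] = ((1.8333)·(1.8333) + (-0.1667)·(-0.1667) + (-3.1667)·(-3.1667) + (1.8333)·(1.8333) + (0.8333)·(0.8333) + (-1.1667)·(-1.1667)) / 5 = 18.8333/5 = 3.7667
  S = [[4.2667, -1.2667],
 [-1.2667, 3.7667]].

Step 3 — invert S. det(S) = 4.2667·3.7667 - (-1.2667)² = 14.4667.
  S^{-1} = (1/det) · [[d, -b], [-b, a]] = [[0.2604, 0.0876],
 [0.0876, 0.2949]].

Step 4 — quadratic form (x̄ - mu_0)^T · S^{-1} · (x̄ - mu_0):
  S^{-1} · (x̄ - mu_0) = (-0.3318, 0.1982),
  (x̄ - mu_0)^T · [...] = (-1.6667)·(-0.3318) + (1.1667)·(0.1982) = 0.7842.

Step 5 — scale by n: T² = 6 · 0.7842 = 4.7051.

T² ≈ 4.7051


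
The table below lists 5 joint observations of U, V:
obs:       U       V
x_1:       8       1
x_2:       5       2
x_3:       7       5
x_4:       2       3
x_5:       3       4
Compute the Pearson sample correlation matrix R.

Step 1 — column means:
  mean(U) = (8 + 5 + 7 + 2 + 3) / 5 = 25/5 = 5
  mean(V) = (1 + 2 + 5 + 3 + 4) / 5 = 15/5 = 3

Step 2 — sample variances and covariances s[i,j] = (1/(n-1)) · Σ_k (x_{k,i} - mean_i) · (x_{k,j} - mean_j), with n-1 = 4:
  s[U,U] = ((3)·(3) + (0)·(0) + (2)·(2) + (-3)·(-3) + (-2)·(-2)) / 4 = 26/4 = 6.5
  s[U,V] = ((3)·(-2) + (0)·(-1) + (2)·(2) + (-3)·(0) + (-2)·(1)) / 4 = -4/4 = -1
  s[V,V] = ((-2)·(-2) + (-1)·(-1) + (2)·(2) + (0)·(0) + (1)·(1)) / 4 = 10/4 = 2.5
  Sample standard deviations s_i = √(s[i,i]):
  s(U) = √(6.5) = 2.5495
  s(V) = √(2.5) = 1.5811

Step 3 — r_{ij} = s_{ij} / (s_i · s_j):
  r[U,U] = 1 (diagonal).
  r[U,V] = -1 / (2.5495 · 1.5811) = -1 / 4.0311 = -0.2481
  r[V,V] = 1 (diagonal).

R is symmetric with unit diagonal. Assembling:

R = [[1, -0.2481],
 [-0.2481, 1]]


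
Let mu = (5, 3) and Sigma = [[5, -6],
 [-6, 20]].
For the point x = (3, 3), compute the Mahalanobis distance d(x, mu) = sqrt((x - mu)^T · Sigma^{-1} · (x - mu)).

Step 1 — centre the observation: (x - mu) = (-2, 0).

Step 2 — invert Sigma. det(Sigma) = 5·20 - (-6)² = 64.
  Sigma^{-1} = (1/det) · [[d, -b], [-b, a]] = [[0.3125, 0.0938],
 [0.0938, 0.0781]].

Step 3 — form the quadratic (x - mu)^T · Sigma^{-1} · (x - mu):
  Sigma^{-1} · (x - mu) = (-0.625, -0.1875).
  (x - mu)^T · [Sigma^{-1} · (x - mu)] = (-2)·(-0.625) + (0)·(-0.1875) = 1.25.

Step 4 — take square root: d = √(1.25) ≈ 1.118.

d(x, mu) = √(1.25) ≈ 1.118


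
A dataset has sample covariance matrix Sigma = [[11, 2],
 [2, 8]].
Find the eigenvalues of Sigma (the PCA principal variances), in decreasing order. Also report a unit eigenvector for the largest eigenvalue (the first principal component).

Step 1 — characteristic polynomial of 2×2 Sigma:
  det(Sigma - λI) = λ² - trace · λ + det = 0.
  trace = 11 + 8 = 19, det = 11·8 - (2)² = 84.
Step 2 — discriminant:
  Δ = trace² - 4·det = 361 - 336 = 25.
Step 3 — eigenvalues:
  λ = (trace ± √Δ)/2 = (19 ± 5)/2,
  λ_1 = 12,  λ_2 = 7.

Step 4 — unit eigenvector for λ_1: solve (Sigma - λ_1 I)v = 0. First row:
  (11 - 12)·v_x + (2)·v_y = 0, i.e. (-1)·v_x + (2)·v_y = 0,
  so v ∝ (b, λ_1 - a) = (2, 1) = u.
  ||u|| = √((2)² + (1)²) = √(5) ≈ 2.2361,
  v_1 = u/||u|| ≈ (0.8944, 0.4472) (||v_1|| = 1).

λ_1 = 12,  λ_2 = 7;  v_1 ≈ (0.8944, 0.4472)


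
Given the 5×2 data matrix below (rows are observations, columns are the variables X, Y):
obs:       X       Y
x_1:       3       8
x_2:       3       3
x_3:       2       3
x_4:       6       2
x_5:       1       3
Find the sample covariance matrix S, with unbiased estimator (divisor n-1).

Step 1 — column means:
  mean(X) = (3 + 3 + 2 + 6 + 1) / 5 = 15/5 = 3
  mean(Y) = (8 + 3 + 3 + 2 + 3) / 5 = 19/5 = 3.8

Step 2 — sample covariance S[i,j] = (1/(n-1)) · Σ_k (x_{k,i} - mean_i) · (x_{k,j} - mean_j), with n-1 = 4.
  S[X,X] = ((0)·(0) + (0)·(0) + (-1)·(-1) + (3)·(3) + (-2)·(-2)) / 4 = 14/4 = 3.5
  S[X,Y] = ((0)·(4.2) + (0)·(-0.8) + (-1)·(-0.8) + (3)·(-1.8) + (-2)·(-0.8)) / 4 = -3/4 = -0.75
  S[Y,Y] = ((4.2)·(4.2) + (-0.8)·(-0.8) + (-0.8)·(-0.8) + (-1.8)·(-1.8) + (-0.8)·(-0.8)) / 4 = 22.8/4 = 5.7

S is symmetric (S[j,i] = S[i,j]). Assembling:

S = [[3.5, -0.75],
 [-0.75, 5.7]]


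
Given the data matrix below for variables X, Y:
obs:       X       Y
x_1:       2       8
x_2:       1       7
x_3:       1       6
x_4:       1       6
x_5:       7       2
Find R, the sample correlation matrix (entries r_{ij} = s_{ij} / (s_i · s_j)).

Step 1 — column means:
  mean(X) = (2 + 1 + 1 + 1 + 7) / 5 = 12/5 = 2.4
  mean(Y) = (8 + 7 + 6 + 6 + 2) / 5 = 29/5 = 5.8

Step 2 — sample variances and covariances s[i,j] = (1/(n-1)) · Σ_k (x_{k,i} - mean_i) · (x_{k,j} - mean_j), with n-1 = 4:
  s[X,X] = ((-0.4)·(-0.4) + (-1.4)·(-1.4) + (-1.4)·(-1.4) + (-1.4)·(-1.4) + (4.6)·(4.6)) / 4 = 27.2/4 = 6.8
  s[X,Y] = ((-0.4)·(2.2) + (-1.4)·(1.2) + (-1.4)·(0.2) + (-1.4)·(0.2) + (4.6)·(-3.8)) / 4 = -20.6/4 = -5.15
  s[Y,Y] = ((2.2)·(2.2) + (1.2)·(1.2) + (0.2)·(0.2) + (0.2)·(0.2) + (-3.8)·(-3.8)) / 4 = 20.8/4 = 5.2
  Sample standard deviations s_i = √(s[i,i]):
  s(X) = √(6.8) = 2.6077
  s(Y) = √(5.2) = 2.2804

Step 3 — r_{ij} = s_{ij} / (s_i · s_j):
  r[X,X] = 1 (diagonal).
  r[X,Y] = -5.15 / (2.6077 · 2.2804) = -5.15 / 5.9464 = -0.8661
  r[Y,Y] = 1 (diagonal).

R is symmetric with unit diagonal. Assembling:

R = [[1, -0.8661],
 [-0.8661, 1]]


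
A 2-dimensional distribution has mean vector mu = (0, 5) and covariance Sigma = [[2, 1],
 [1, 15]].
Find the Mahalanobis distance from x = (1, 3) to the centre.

Step 1 — centre the observation: (x - mu) = (1, -2).

Step 2 — invert Sigma. det(Sigma) = 2·15 - (1)² = 29.
  Sigma^{-1} = (1/det) · [[d, -b], [-b, a]] = [[0.5172, -0.0345],
 [-0.0345, 0.069]].

Step 3 — form the quadratic (x - mu)^T · Sigma^{-1} · (x - mu):
  Sigma^{-1} · (x - mu) = (0.5862, -0.1724).
  (x - mu)^T · [Sigma^{-1} · (x - mu)] = (1)·(0.5862) + (-2)·(-0.1724) = 0.931.

Step 4 — take square root: d = √(0.931) ≈ 0.9649.

d(x, mu) = √(0.931) ≈ 0.9649


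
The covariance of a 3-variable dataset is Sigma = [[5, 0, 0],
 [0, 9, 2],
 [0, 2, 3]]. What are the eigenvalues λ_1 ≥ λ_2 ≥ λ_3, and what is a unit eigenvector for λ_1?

Step 1 — characteristic polynomial p(λ) = det(λI - Sigma) = λ³ - tr·λ² + c_1·λ - det, where tr = trace, c_1 = sum of the principal 2×2 minors, det = det(Sigma):
  tr = 5 + 9 + 3 = 17,
  c_1 = (5·9 - (0)²) + (5·3 - (0)²) + (9·3 - (2)²) = 45 + 15 + 23 = 83,
  det = 5·(9·3 - (2)²) - (0)·((0)·3 - (2)·(0)) + (0)·((0)·(2) - 9·(0)) = 5·(23) - (0)·(0) + (0)·(0) = 115.
  So p(λ) = λ³ - 17λ² + 83λ - 115.
Step 2 — look for an integer root (rational root theorem: any rational root is an integer divisor of 115). Testing λ = 5:
  p(5) = 125 - 425 + 415 - 115 = 0  ✓
  Dividing out (λ - 5): p(λ) = (λ - 5)(λ² - 12λ + 23).
Step 3 — remaining eigenvalues from the quadratic λ² - 12λ + 23 = 0:
  Δ = 12² - 4·23 = 144 - 92 = 52,  λ = (12 ± √52)/2 = (12 ± 7.2111)/2 ≈ 9.6056 or 2.3944.
  Sorted: λ_1 = 9.6056,  λ_2 = 5,  λ_3 = 2.3944  (check: sum = 17 = tr ✓).

Step 4 — unit eigenvector for λ_1 ≈ 9.6056: v spans the null space of (Sigma - λ_1 I), whose rows are
  r_1 = (-4.6056, 0, 0),  r_2 = (0, -0.6056, 2),  r_3 = (0, 2, -6.6056).
  v is orthogonal to every row, so take v ∝ r_1 × r_2 = ((0)·(2) - (0)·(-0.6056), (0)·(0) - (-4.6056)·(2), (-4.6056)·(-0.6056) - (0)·(0)) ≈ (0, 9.2111, 2.7889).
  Let u = (0, 9.2111, 2.7889).
  ||u|| = √((0)² + (9.2111)² + (2.7889)²) = √(92.6224) ≈ 9.6241,  v_1 = u/||u|| ≈ (0, 0.9571, 0.2898) (||v_1|| = 1).

λ_1 = 9.6056,  λ_2 = 5,  λ_3 = 2.3944;  v_1 ≈ (0, 0.9571, 0.2898)


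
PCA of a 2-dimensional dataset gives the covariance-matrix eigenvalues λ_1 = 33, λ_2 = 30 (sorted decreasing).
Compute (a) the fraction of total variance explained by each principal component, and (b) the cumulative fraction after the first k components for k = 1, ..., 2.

Step 1 — total variance = trace(Sigma) = Σ λ_i = 33 + 30 = 63.

Step 2 — fraction explained by component i = λ_i / Σ λ:
  PC1: 33/63 = 0.5238
  PC2: 30/63 = 0.4762

Step 3 — cumulative fraction after k components = (λ_1 + ... + λ_k) / Σ λ:
  k = 1: 33/63 = 0.5238
  k = 2: (33 + 30)/63 = 63/63 = 1

Summary (fraction, with percent):

explained: PC1 0.5238 (52.38%), PC2 0.4762 (47.62%);  cumulative: 0.5238, 1


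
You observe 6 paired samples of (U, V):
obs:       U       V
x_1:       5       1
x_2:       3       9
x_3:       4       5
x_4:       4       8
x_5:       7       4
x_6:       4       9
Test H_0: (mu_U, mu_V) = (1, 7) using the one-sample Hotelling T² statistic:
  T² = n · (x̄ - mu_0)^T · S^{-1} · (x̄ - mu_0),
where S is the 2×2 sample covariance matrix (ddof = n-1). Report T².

Step 1 — sample mean vector:
  mean(U) = (5 + 3 + 4 + 4 + 7 + 4) / 6 = 27/6 = 4.5
  mean(V) = (1 + 9 + 5 + 8 + 4 + 9) / 6 = 36/6 = 6
  x̄ = (4.5, 6),  deviation x̄ - mu_0 = (4.5, 6) - (1, 7) = (3.5, -1).

Step 2 — sample covariance matrix, S[i,j] = (1/(n-1)) · Σ_k (x_{k,i} - mean_i) · (x_{k,j} - mean_j), divisor n-1 = 5:
  S[U,U] = ((0.5)·(0.5) + (-1.5)·(-1.5) + (-0.5)·(-0.5) + (-0.5)·(-0.5) + (2.5)·(2.5) + (-0.5)·(-0.5)) / 5 = 9.5/5 = 1.9
  S[U,V] = ((0.5)·(-5) + (-1.5)·(3) + (-0.5)·(-1) + (-0.5)·(2) + (2.5)·(-2) + (-0.5)·(3)) / 5 = -14/5 = -2.8
  S[V,V] = ((-5)·(-5) + (3)·(3) + (-1)·(-1) + (2)·(2) + (-2)·(-2) + (3)·(3)) / 5 = 52/5 = 10.4
  S = [[1.9, -2.8],
 [-2.8, 10.4]].

Step 3 — invert S. det(S) = 1.9·10.4 - (-2.8)² = 11.92.
  S^{-1} = (1/det) · [[d, -b], [-b, a]] = [[0.8725, 0.2349],
 [0.2349, 0.1594]].

Step 4 — quadratic form (x̄ - mu_0)^T · S^{-1} · (x̄ - mu_0):
  S^{-1} · (x̄ - mu_0) = (2.8188, 0.6628),
  (x̄ - mu_0)^T · [...] = (3.5)·(2.8188) + (-1)·(0.6628) = 9.203.

Step 5 — scale by n: T² = 6 · 9.203 = 55.2181.

T² ≈ 55.2181


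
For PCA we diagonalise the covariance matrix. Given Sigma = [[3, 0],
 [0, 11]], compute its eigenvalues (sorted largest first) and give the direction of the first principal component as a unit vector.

Step 1 — characteristic polynomial of 2×2 Sigma:
  det(Sigma - λI) = λ² - trace · λ + det = 0.
  trace = 3 + 11 = 14, det = 3·11 - (0)² = 33.
Step 2 — discriminant:
  Δ = trace² - 4·det = 196 - 132 = 64.
Step 3 — eigenvalues:
  λ = (trace ± √Δ)/2 = (14 ± 8)/2,
  λ_1 = 11,  λ_2 = 3.

Step 4 — unit eigenvector for λ_1: Sigma is diagonal, so its eigenvectors are the coordinate axes. λ_1 = 11 is the diagonal entry on the second coordinate axis, hence
  v_1 = (0, 1) (||v_1|| = 1).

λ_1 = 11,  λ_2 = 3;  v_1 ≈ (0, 1)


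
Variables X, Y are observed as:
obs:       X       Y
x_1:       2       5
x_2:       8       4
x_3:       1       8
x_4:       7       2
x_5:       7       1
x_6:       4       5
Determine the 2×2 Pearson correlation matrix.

Step 1 — column means:
  mean(X) = (2 + 8 + 1 + 7 + 7 + 4) / 6 = 29/6 = 4.8333
  mean(Y) = (5 + 4 + 8 + 2 + 1 + 5) / 6 = 25/6 = 4.1667

Step 2 — sample variances and covariances s[i,j] = (1/(n-1)) · Σ_k (x_{k,i} - mean_i) · (x_{k,j} - mean_j), with n-1 = 5:
  s[X,X] = ((-2.8333)·(-2.8333) + (3.1667)·(3.1667) + (-3.8333)·(-3.8333) + (2.1667)·(2.1667) + (2.1667)·(2.1667) + (-0.8333)·(-0.8333)) / 5 = 42.8333/5 = 8.5667
  s[X,Y] = ((-2.8333)·(0.8333) + (3.1667)·(-0.1667) + (-3.8333)·(3.8333) + (2.1667)·(-2.1667) + (2.1667)·(-3.1667) + (-0.8333)·(0.8333)) / 5 = -29.8333/5 = -5.9667
  s[Y,Y] = ((0.8333)·(0.8333) + (-0.1667)·(-0.1667) + (3.8333)·(3.8333) + (-2.1667)·(-2.1667) + (-3.1667)·(-3.1667) + (0.8333)·(0.8333)) / 5 = 30.8333/5 = 6.1667
  Sample standard deviations s_i = √(s[i,i]):
  s(X) = √(8.5667) = 2.9269
  s(Y) = √(6.1667) = 2.4833

Step 3 — r_{ij} = s_{ij} / (s_i · s_j):
  r[X,X] = 1 (diagonal).
  r[X,Y] = -5.9667 / (2.9269 · 2.4833) = -5.9667 / 7.2683 = -0.8209
  r[Y,Y] = 1 (diagonal).

R is symmetric with unit diagonal. Assembling:

R = [[1, -0.8209],
 [-0.8209, 1]]


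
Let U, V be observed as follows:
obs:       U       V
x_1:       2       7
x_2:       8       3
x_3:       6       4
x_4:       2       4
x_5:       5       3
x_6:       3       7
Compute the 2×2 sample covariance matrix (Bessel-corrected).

Step 1 — column means:
  mean(U) = (2 + 8 + 6 + 2 + 5 + 3) / 6 = 26/6 = 4.3333
  mean(V) = (7 + 3 + 4 + 4 + 3 + 7) / 6 = 28/6 = 4.6667

Step 2 — sample covariance S[i,j] = (1/(n-1)) · Σ_k (x_{k,i} - mean_i) · (x_{k,j} - mean_j), with n-1 = 5.
  S[U,U] = ((-2.3333)·(-2.3333) + (3.6667)·(3.6667) + (1.6667)·(1.6667) + (-2.3333)·(-2.3333) + (0.6667)·(0.6667) + (-1.3333)·(-1.3333)) / 5 = 29.3333/5 = 5.8667
  S[U,V] = ((-2.3333)·(2.3333) + (3.6667)·(-1.6667) + (1.6667)·(-0.6667) + (-2.3333)·(-0.6667) + (0.6667)·(-1.6667) + (-1.3333)·(2.3333)) / 5 = -15.3333/5 = -3.0667
  S[V,V] = ((2.3333)·(2.3333) + (-1.6667)·(-1.6667) + (-0.6667)·(-0.6667) + (-0.6667)·(-0.6667) + (-1.6667)·(-1.6667) + (2.3333)·(2.3333)) / 5 = 17.3333/5 = 3.4667

S is symmetric (S[j,i] = S[i,j]). Assembling:

S = [[5.8667, -3.0667],
 [-3.0667, 3.4667]]


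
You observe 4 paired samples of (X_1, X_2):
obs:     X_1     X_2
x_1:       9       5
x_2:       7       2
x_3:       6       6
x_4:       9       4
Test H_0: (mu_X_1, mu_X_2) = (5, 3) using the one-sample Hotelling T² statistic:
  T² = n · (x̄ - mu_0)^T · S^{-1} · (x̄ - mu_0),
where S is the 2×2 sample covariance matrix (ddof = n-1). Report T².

Step 1 — sample mean vector:
  mean(X_1) = (9 + 7 + 6 + 9) / 4 = 31/4 = 7.75
  mean(X_2) = (5 + 2 + 6 + 4) / 4 = 17/4 = 4.25
  x̄ = (7.75, 4.25),  deviation x̄ - mu_0 = (7.75, 4.25) - (5, 3) = (2.75, 1.25).

Step 2 — sample covariance matrix, S[i,j] = (1/(n-1)) · Σ_k (x_{k,i} - mean_i) · (x_{k,j} - mean_j), divisor n-1 = 3:
  S[X_1,X_1] = ((1.25)·(1.25) + (-0.75)·(-0.75) + (-1.75)·(-1.75) + (1.25)·(1.25)) / 3 = 6.75/3 = 2.25
  S[X_1,X_2] = ((1.25)·(0.75) + (-0.75)·(-2.25) + (-1.75)·(1.75) + (1.25)·(-0.25)) / 3 = -0.75/3 = -0.25
  S[X_2,X_2] = ((0.75)·(0.75) + (-2.25)·(-2.25) + (1.75)·(1.75) + (-0.25)·(-0.25)) / 3 = 8.75/3 = 2.9167
  S = [[2.25, -0.25],
 [-0.25, 2.9167]].

Step 3 — invert S. det(S) = 2.25·2.9167 - (-0.25)² = 6.5.
  S^{-1} = (1/det) · [[d, -b], [-b, a]] = [[0.4487, 0.0385],
 [0.0385, 0.3462]].

Step 4 — quadratic form (x̄ - mu_0)^T · S^{-1} · (x̄ - mu_0):
  S^{-1} · (x̄ - mu_0) = (1.2821, 0.5385),
  (x̄ - mu_0)^T · [...] = (2.75)·(1.2821) + (1.25)·(0.5385) = 4.1987.

Step 5 — scale by n: T² = 4 · 4.1987 = 16.7949.

T² ≈ 16.7949


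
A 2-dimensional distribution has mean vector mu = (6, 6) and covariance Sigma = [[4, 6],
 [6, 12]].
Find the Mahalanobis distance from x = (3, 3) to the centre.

Step 1 — centre the observation: (x - mu) = (-3, -3).

Step 2 — invert Sigma. det(Sigma) = 4·12 - (6)² = 12.
  Sigma^{-1} = (1/det) · [[d, -b], [-b, a]] = [[1, -0.5],
 [-0.5, 0.3333]].

Step 3 — form the quadratic (x - mu)^T · Sigma^{-1} · (x - mu):
  Sigma^{-1} · (x - mu) = (-1.5, 0.5).
  (x - mu)^T · [Sigma^{-1} · (x - mu)] = (-3)·(-1.5) + (-3)·(0.5) = 3.

Step 4 — take square root: d = √(3) ≈ 1.7321.

d(x, mu) = √(3) ≈ 1.7321


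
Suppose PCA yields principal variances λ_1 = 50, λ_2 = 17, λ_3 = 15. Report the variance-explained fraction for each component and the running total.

Step 1 — total variance = trace(Sigma) = Σ λ_i = 50 + 17 + 15 = 82.

Step 2 — fraction explained by component i = λ_i / Σ λ:
  PC1: 50/82 = 0.6098
  PC2: 17/82 = 0.2073
  PC3: 15/82 = 0.1829

Step 3 — cumulative fraction after k components = (λ_1 + ... + λ_k) / Σ λ:
  k = 1: 50/82 = 0.6098
  k = 2: (50 + 17)/82 = 67/82 = 0.8171
  k = 3: (50 + 17 + 15)/82 = 82/82 = 1

Summary (fraction, with percent):

explained: PC1 0.6098 (60.98%), PC2 0.2073 (20.73%), PC3 0.1829 (18.29%);  cumulative: 0.6098, 0.8171, 1


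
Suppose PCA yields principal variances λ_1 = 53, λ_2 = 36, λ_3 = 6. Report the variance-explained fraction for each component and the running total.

Step 1 — total variance = trace(Sigma) = Σ λ_i = 53 + 36 + 6 = 95.

Step 2 — fraction explained by component i = λ_i / Σ λ:
  PC1: 53/95 = 0.5579
  PC2: 36/95 = 0.3789
  PC3: 6/95 = 0.0632

Step 3 — cumulative fraction after k components = (λ_1 + ... + λ_k) / Σ λ:
  k = 1: 53/95 = 0.5579
  k = 2: (53 + 36)/95 = 89/95 = 0.9368
  k = 3: (53 + 36 + 6)/95 = 95/95 = 1

Summary (fraction, with percent):

explained: PC1 0.5579 (55.79%), PC2 0.3789 (37.89%), PC3 0.0632 (6.32%);  cumulative: 0.5579, 0.9368, 1


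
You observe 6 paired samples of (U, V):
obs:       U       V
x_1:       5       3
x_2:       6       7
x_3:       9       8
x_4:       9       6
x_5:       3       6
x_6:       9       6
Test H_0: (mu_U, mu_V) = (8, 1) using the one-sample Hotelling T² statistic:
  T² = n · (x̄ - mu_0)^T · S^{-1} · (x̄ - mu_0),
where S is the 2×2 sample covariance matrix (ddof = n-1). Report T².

Step 1 — sample mean vector:
  mean(U) = (5 + 6 + 9 + 9 + 3 + 9) / 6 = 41/6 = 6.8333
  mean(V) = (3 + 7 + 8 + 6 + 6 + 6) / 6 = 36/6 = 6
  x̄ = (6.8333, 6),  deviation x̄ - mu_0 = (6.8333, 6) - (8, 1) = (-1.1667, 5).

Step 2 — sample covariance matrix, S[i,j] = (1/(n-1)) · Σ_k (x_{k,i} - mean_i) · (x_{k,j} - mean_j), divisor n-1 = 5:
  S[U,U] = ((-1.8333)·(-1.8333) + (-0.8333)·(-0.8333) + (2.1667)·(2.1667) + (2.1667)·(2.1667) + (-3.8333)·(-3.8333) + (2.1667)·(2.1667)) / 5 = 32.8333/5 = 6.5667
  S[U,V] = ((-1.8333)·(-3) + (-0.8333)·(1) + (2.1667)·(2) + (2.1667)·(0) + (-3.8333)·(0) + (2.1667)·(0)) / 5 = 9/5 = 1.8
  S[V,V] = ((-3)·(-3) + (1)·(1) + (2)·(2) + (0)·(0) + (0)·(0) + (0)·(0)) / 5 = 14/5 = 2.8
  S = [[6.5667, 1.8],
 [1.8, 2.8]].

Step 3 — invert S. det(S) = 6.5667·2.8 - (1.8)² = 15.1467.
  S^{-1} = (1/det) · [[d, -b], [-b, a]] = [[0.1849, -0.1188],
 [-0.1188, 0.4335]].

Step 4 — quadratic form (x̄ - mu_0)^T · S^{-1} · (x̄ - mu_0):
  S^{-1} · (x̄ - mu_0) = (-0.8099, 2.3063),
  (x̄ - mu_0)^T · [...] = (-1.1667)·(-0.8099) + (5)·(2.3063) = 12.4765.

Step 5 — scale by n: T² = 6 · 12.4765 = 74.8592.

T² ≈ 74.8592


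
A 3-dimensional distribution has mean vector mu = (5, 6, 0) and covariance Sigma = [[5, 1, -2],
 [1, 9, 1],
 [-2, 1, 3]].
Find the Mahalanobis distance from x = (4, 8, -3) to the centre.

Step 1 — centre the observation: (x - mu) = (-1, 2, -3).

Step 2 — invert Sigma (cofactor / det for 3×3, or solve directly):
  Sigma^{-1} = [[0.2989, -0.0575, 0.2184],
 [-0.0575, 0.1264, -0.0805],
 [0.2184, -0.0805, 0.5057]].

Step 3 — form the quadratic (x - mu)^T · Sigma^{-1} · (x - mu):
  Sigma^{-1} · (x - mu) = (-1.069, 0.5517, -1.8966).
  (x - mu)^T · [Sigma^{-1} · (x - mu)] = (-1)·(-1.069) + (2)·(0.5517) + (-3)·(-1.8966) = 7.8621.

Step 4 — take square root: d = √(7.8621) ≈ 2.8039.

d(x, mu) = √(7.8621) ≈ 2.8039


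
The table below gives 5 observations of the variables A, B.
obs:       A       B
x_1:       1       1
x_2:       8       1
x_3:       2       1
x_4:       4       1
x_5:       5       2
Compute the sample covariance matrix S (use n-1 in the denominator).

Step 1 — column means:
  mean(A) = (1 + 8 + 2 + 4 + 5) / 5 = 20/5 = 4
  mean(B) = (1 + 1 + 1 + 1 + 2) / 5 = 6/5 = 1.2

Step 2 — sample covariance S[i,j] = (1/(n-1)) · Σ_k (x_{k,i} - mean_i) · (x_{k,j} - mean_j), with n-1 = 4.
  S[A,A] = ((-3)·(-3) + (4)·(4) + (-2)·(-2) + (0)·(0) + (1)·(1)) / 4 = 30/4 = 7.5
  S[A,B] = ((-3)·(-0.2) + (4)·(-0.2) + (-2)·(-0.2) + (0)·(-0.2) + (1)·(0.8)) / 4 = 1/4 = 0.25
  S[B,B] = ((-0.2)·(-0.2) + (-0.2)·(-0.2) + (-0.2)·(-0.2) + (-0.2)·(-0.2) + (0.8)·(0.8)) / 4 = 0.8/4 = 0.2

S is symmetric (S[j,i] = S[i,j]). Assembling:

S = [[7.5, 0.25],
 [0.25, 0.2]]


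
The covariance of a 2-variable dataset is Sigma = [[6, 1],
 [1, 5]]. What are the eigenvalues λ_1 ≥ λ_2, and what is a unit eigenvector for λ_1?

Step 1 — characteristic polynomial of 2×2 Sigma:
  det(Sigma - λI) = λ² - trace · λ + det = 0.
  trace = 6 + 5 = 11, det = 6·5 - (1)² = 29.
Step 2 — discriminant:
  Δ = trace² - 4·det = 121 - 116 = 5.
Step 3 — eigenvalues:
  λ = (trace ± √Δ)/2 = (11 ± 2.2361)/2,
  λ_1 = 6.618,  λ_2 = 4.382.

Step 4 — unit eigenvector for λ_1: solve (Sigma - λ_1 I)v = 0. First row:
  (6 - 6.618)·v_x + (1)·v_y = 0, i.e. (-0.618)·v_x + (1)·v_y = 0,
  so v ∝ (b, λ_1 - a) = (1, 0.618) = u.
  ||u|| = √((1)² + (0.618)²) = √(1.382) ≈ 1.1756,
  v_1 = u/||u|| ≈ (0.8507, 0.5257) (||v_1|| = 1).

λ_1 = 6.618,  λ_2 = 4.382;  v_1 ≈ (0.8507, 0.5257)


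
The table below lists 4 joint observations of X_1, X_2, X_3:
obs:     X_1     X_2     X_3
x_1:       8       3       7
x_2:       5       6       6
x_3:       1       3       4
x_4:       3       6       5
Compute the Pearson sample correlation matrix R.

Step 1 — column means:
  mean(X_1) = (8 + 5 + 1 + 3) / 4 = 17/4 = 4.25
  mean(X_2) = (3 + 6 + 3 + 6) / 4 = 18/4 = 4.5
  mean(X_3) = (7 + 6 + 4 + 5) / 4 = 22/4 = 5.5

Step 2 — sample variances and covariances s[i,j] = (1/(n-1)) · Σ_k (x_{k,i} - mean_i) · (x_{k,j} - mean_j), with n-1 = 3:
  s[X_1,X_1] = ((3.75)·(3.75) + (0.75)·(0.75) + (-3.25)·(-3.25) + (-1.25)·(-1.25)) / 3 = 26.75/3 = 8.9167
  s[X_1,X_2] = ((3.75)·(-1.5) + (0.75)·(1.5) + (-3.25)·(-1.5) + (-1.25)·(1.5)) / 3 = -1.5/3 = -0.5
  s[X_1,X_3] = ((3.75)·(1.5) + (0.75)·(0.5) + (-3.25)·(-1.5) + (-1.25)·(-0.5)) / 3 = 11.5/3 = 3.8333
  s[X_2,X_2] = ((-1.5)·(-1.5) + (1.5)·(1.5) + (-1.5)·(-1.5) + (1.5)·(1.5)) / 3 = 9/3 = 3
  s[X_2,X_3] = ((-1.5)·(1.5) + (1.5)·(0.5) + (-1.5)·(-1.5) + (1.5)·(-0.5)) / 3 = 0/3 = 0
  s[X_3,X_3] = ((1.5)·(1.5) + (0.5)·(0.5) + (-1.5)·(-1.5) + (-0.5)·(-0.5)) / 3 = 5/3 = 1.6667
  Sample standard deviations s_i = √(s[i,i]):
  s(X_1) = √(8.9167) = 2.9861
  s(X_2) = √(3) = 1.7321
  s(X_3) = √(1.6667) = 1.291

Step 3 — r_{ij} = s_{ij} / (s_i · s_j):
  r[X_1,X_1] = 1 (diagonal).
  r[X_1,X_2] = -0.5 / (2.9861 · 1.7321) = -0.5 / 5.172 = -0.0967
  r[X_1,X_3] = 3.8333 / (2.9861 · 1.291) = 3.8333 / 3.855 = 0.9944
  r[X_2,X_2] = 1 (diagonal).
  r[X_2,X_3] = 0 / (1.7321 · 1.291) = 0 / 2.2361 = 0
  r[X_3,X_3] = 1 (diagonal).

R is symmetric with unit diagonal. Assembling:

R = [[1, -0.0967, 0.9944],
 [-0.0967, 1, 0],
 [0.9944, 0, 1]]


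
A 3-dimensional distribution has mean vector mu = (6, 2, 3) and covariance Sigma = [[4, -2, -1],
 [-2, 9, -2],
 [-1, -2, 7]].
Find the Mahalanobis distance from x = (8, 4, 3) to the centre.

Step 1 — centre the observation: (x - mu) = (2, 2, 0).

Step 2 — invert Sigma (cofactor / det for 3×3, or solve directly):
  Sigma^{-1} = [[0.3089, 0.0838, 0.0681],
 [0.0838, 0.1414, 0.0524],
 [0.0681, 0.0524, 0.1675]].

Step 3 — form the quadratic (x - mu)^T · Sigma^{-1} · (x - mu):
  Sigma^{-1} · (x - mu) = (0.7853, 0.4503, 0.2408).
  (x - mu)^T · [Sigma^{-1} · (x - mu)] = (2)·(0.7853) + (2)·(0.4503) + (0)·(0.2408) = 2.4712.

Step 4 — take square root: d = √(2.4712) ≈ 1.572.

d(x, mu) = √(2.4712) ≈ 1.572


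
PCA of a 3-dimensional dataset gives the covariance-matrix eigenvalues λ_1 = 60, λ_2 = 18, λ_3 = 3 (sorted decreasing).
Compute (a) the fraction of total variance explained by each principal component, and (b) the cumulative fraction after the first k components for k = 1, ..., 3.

Step 1 — total variance = trace(Sigma) = Σ λ_i = 60 + 18 + 3 = 81.

Step 2 — fraction explained by component i = λ_i / Σ λ:
  PC1: 60/81 = 0.7407
  PC2: 18/81 = 0.2222
  PC3: 3/81 = 0.037

Step 3 — cumulative fraction after k components = (λ_1 + ... + λ_k) / Σ λ:
  k = 1: 60/81 = 0.7407
  k = 2: (60 + 18)/81 = 78/81 = 0.963
  k = 3: (60 + 18 + 3)/81 = 81/81 = 1

Summary (fraction, with percent):

explained: PC1 0.7407 (74.07%), PC2 0.2222 (22.22%), PC3 0.037 (3.7%);  cumulative: 0.7407, 0.963, 1


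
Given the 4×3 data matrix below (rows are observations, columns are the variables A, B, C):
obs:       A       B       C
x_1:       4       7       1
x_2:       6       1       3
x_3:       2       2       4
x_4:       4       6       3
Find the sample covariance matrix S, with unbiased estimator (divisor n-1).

Step 1 — column means:
  mean(A) = (4 + 6 + 2 + 4) / 4 = 16/4 = 4
  mean(B) = (7 + 1 + 2 + 6) / 4 = 16/4 = 4
  mean(C) = (1 + 3 + 4 + 3) / 4 = 11/4 = 2.75

Step 2 — sample covariance S[i,j] = (1/(n-1)) · Σ_k (x_{k,i} - mean_i) · (x_{k,j} - mean_j), with n-1 = 3.
  S[A,A] = ((0)·(0) + (2)·(2) + (-2)·(-2) + (0)·(0)) / 3 = 8/3 = 2.6667
  S[A,B] = ((0)·(3) + (2)·(-3) + (-2)·(-2) + (0)·(2)) / 3 = -2/3 = -0.6667
  S[A,C] = ((0)·(-1.75) + (2)·(0.25) + (-2)·(1.25) + (0)·(0.25)) / 3 = -2/3 = -0.6667
  S[B,B] = ((3)·(3) + (-3)·(-3) + (-2)·(-2) + (2)·(2)) / 3 = 26/3 = 8.6667
  S[B,C] = ((3)·(-1.75) + (-3)·(0.25) + (-2)·(1.25) + (2)·(0.25)) / 3 = -8/3 = -2.6667
  S[C,C] = ((-1.75)·(-1.75) + (0.25)·(0.25) + (1.25)·(1.25) + (0.25)·(0.25)) / 3 = 4.75/3 = 1.5833

S is symmetric (S[j,i] = S[i,j]). Assembling:

S = [[2.6667, -0.6667, -0.6667],
 [-0.6667, 8.6667, -2.6667],
 [-0.6667, -2.6667, 1.5833]]
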